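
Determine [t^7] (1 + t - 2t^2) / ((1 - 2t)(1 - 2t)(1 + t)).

The denominator gives the recurrence a_n = 3a_(n−1) − 4a_(n−3) for n ≥ 3; the numerator fixes a_0 = 1, a_1 = 4, a_2 = 10.
Iterating: 1, 4, 10, 26, 62, 146, 334, 754, so a_7 = 754.

754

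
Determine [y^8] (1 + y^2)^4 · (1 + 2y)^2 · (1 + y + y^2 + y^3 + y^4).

107

(1 + y^2)^4 has coefficients 1,0,4,0,6,0,4,0,1 for degrees 0…8.
(1 + 2y)^2 has coefficients 1,4,4,0,0,0,0,0,0 for degrees 0…8.
Finally multiplying by (1 + y + y^2 + y^3 + y^4), the product of all factors after the first has coefficients 1,5,9,9,9,8,4,0,0 for degrees 0…8.
[y^8] = 1·0 + 4·4 + 6·9 + 4·9 + 1·1 = 107.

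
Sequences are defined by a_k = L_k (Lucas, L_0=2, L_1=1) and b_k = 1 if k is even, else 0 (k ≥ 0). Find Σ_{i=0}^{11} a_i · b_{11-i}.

This is [x^11] in the product of the two ordinary generating functions.
Σ = 2·0 + 1·1 + 3·0 + 4·1 + 7·0 + 11·1 + 18·0 + 29·1 + 47·0 + 76·1 + 123·0 + 199·1 = 320.

320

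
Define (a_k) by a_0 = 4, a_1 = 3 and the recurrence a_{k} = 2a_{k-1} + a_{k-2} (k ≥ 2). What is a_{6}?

326

The ordinary generating function has denominator 1 - 2z - z^2.
Iterating the recurrence: a_0,…,a_{6} = 4, 3, 10, 23, 56, 135, 326.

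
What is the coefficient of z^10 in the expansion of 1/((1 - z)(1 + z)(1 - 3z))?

66430

Partial fractions give a closed form: a_n = (-1/4)·1^n + (1/8)·(-1)^n + (9/8)·3^n.
At n = 10: a_10 = 66430.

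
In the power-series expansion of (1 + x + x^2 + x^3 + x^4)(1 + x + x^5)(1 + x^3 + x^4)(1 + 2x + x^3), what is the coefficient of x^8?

21

(1 + x + x^2 + x^3 + x^4) has coefficients 1,1,1,1,1 for degrees 0…4.
(1 + x + x^5) has coefficients 1,1,0,0,0,1,0,0,0 for degrees 0…8.
Multiplying by (1 + x^3 + x^4) gives running coefficients 1,1,0,1,2,2,0,0,1 for degrees 0…8.
Finally multiplying by (1 + 2x + x^3), the product of all factors after the first has coefficients 1,3,2,2,5,6,5,2,3 for degrees 0…8.
[x^8] = 1·3 + 1·2 + 1·5 + 1·6 + 1·5 = 21.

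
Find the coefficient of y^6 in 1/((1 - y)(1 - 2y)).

Partial fractions give a closed form: a_n = (-1)·1^n + (2)·2^n.
At n = 6: a_6 = 127.

127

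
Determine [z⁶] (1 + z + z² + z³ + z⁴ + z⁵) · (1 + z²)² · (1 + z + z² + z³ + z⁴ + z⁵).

18

(1 + z + z² + z³ + z⁴ + z⁵) has coefficients 1,1,1,1,1,1 for degrees 0…5.
(1 + z²)² has coefficients 1,0,2,0,1,0,0 for degrees 0…6.
Finally multiplying by (1 + z + z² + z³ + z⁴ + z⁵), the product of all factors after the first has coefficients 1,1,3,3,4,4,3 for degrees 0…6.
[z⁶] = 1·3 + 1·4 + 1·4 + 1·3 + 1·3 + 1·1 = 18.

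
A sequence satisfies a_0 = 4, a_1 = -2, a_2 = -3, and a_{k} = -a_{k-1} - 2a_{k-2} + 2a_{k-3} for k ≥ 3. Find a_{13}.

The ordinary generating function has denominator 1 + z + 2z^2 - 2z^3.
Iterating the recurrence: a_0,…,a_{13} = 4, -2, -3, 15, -13, -23, 79, -59, -145, 421, -249, -883, 2223, -955.

-955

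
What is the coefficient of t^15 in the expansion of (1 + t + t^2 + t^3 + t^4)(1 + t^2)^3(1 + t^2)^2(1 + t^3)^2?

(1 + t + t^2 + t^3 + t^4) has coefficients 1,1,1,1,1 for degrees 0…4.
(1 + t^2)^3 has coefficients 1,0,3,0,3,0,1,0,0,0,0,0,0,0,0,0 for degrees 0…15.
Multiplying by (1 + t^2)^2 gives running coefficients 1,0,5,0,10,0,10,0,5,0,1,0,0,0,0,0 for degrees 0…15.
Finally multiplying by (1 + t^3)^2, the product of all factors after the first has coefficients 1,0,5,2,10,10,11,20,10,20,11,10,10,2,5,0 for degrees 0…15.
[t^15] = 1·0 + 1·5 + 1·2 + 1·10 + 1·10 = 27.

27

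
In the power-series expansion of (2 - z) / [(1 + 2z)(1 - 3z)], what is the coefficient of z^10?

60073

Partial fractions give a closed form: a_n = (1)·(-2)^n + (1)·3^n.
At n = 10: a_10 = 60073.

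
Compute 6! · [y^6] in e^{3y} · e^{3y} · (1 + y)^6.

1649232

The EGF product rule gives c_6 = Σ_{k_1+k_2+k_3=6} C(6; k_1,k_2,k_3) · ∏ g_i(k_i), where e^{3y} gives (3)^k; e^{3y} gives (3)^k; (1+y)^6 gives the falling factorial (6)_k.
g_1(k) for k = 0…6: 1, 3, 9, 27, 81, 243, 729.
g_2(k) for k = 0…6: 1, 3, 9, 27, 81, 243, 729.
g_3(k) for k = 0…6: 1, 6, 30, 120, 360, 720, 720.
First combine the last two factors: h(k) = Σ_j C(k,j)·g_2(j)·g_3(k−j) for k = 0…6: 1, 9, 75, 579, 4149, 27693, 173007.
c_6 = Σ_k C(6,k)·g_1(k)·h(6−k) = 1·1·173007 + 6·3·27693 + 15·9·4149 + 20·27·579 + 15·81·75 + 6·243·9 + 1·729·1 = 173007 + 498474 + 560115 + 312660 + 91125 + 13122 + 729 = 1649232.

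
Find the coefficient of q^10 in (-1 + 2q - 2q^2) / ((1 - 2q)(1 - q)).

The denominator gives the recurrence a_n = 3a_(n−1) − 2a_(n−2) for n ≥ 3; the numerator fixes a_0 = -1, a_1 = -1, a_2 = -3.
Iterating: -1, -1, -3, -7, -15, -31, -63, -127, -255, -511, -1023, so a_10 = -1023.

-1023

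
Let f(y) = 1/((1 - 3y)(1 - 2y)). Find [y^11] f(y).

Partial fractions give a closed form: a_n = (3)·3^n + (-2)·2^n.
At n = 11: a_11 = 527345.

527345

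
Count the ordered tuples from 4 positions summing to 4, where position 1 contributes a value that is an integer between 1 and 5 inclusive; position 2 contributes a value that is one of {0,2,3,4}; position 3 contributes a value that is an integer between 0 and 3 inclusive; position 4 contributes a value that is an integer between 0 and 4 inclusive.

The generating function for the choices is (z + z² + z³ + z⁴ + z⁵)·(1 + z² + z³ + z⁴)·(1 + z + z² + z³)·(1 + z + z² + z³ + z⁴); the count is [z⁴].
(z + z² + z³ + z⁴ + z⁵) has coefficients 0,1,1,1,1 for degrees 0…4.
(1 + z² + z³ + z⁴) has coefficients 1,0,1,1,1 for degrees 0…4.
Multiplying by (1 + z + z² + z³) gives running coefficients 1,1,2,3,3 for degrees 0…4.
Finally multiplying by (1 + z + z² + z³ + z⁴), the product of all factors after the first has coefficients 1,2,4,7,10 for degrees 0…4.
[z⁴] = 1·7 + 1·4 + 1·2 + 1·1 = 14.

14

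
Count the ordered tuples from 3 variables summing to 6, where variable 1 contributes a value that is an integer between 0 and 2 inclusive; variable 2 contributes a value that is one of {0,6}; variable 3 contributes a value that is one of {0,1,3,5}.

The generating function for the choices is (1 + q + q^2)·(1 + q^6)·(1 + q + q^3 + q^5); the count is [q^6].
(1 + q + q^2) has coefficients 1,1,1 for degrees 0…2.
(1 + q^6) has coefficients 1,0,0,0,0,0,1 for degrees 0…6.
Finally multiplying by (1 + q + q^3 + q^5), the product of all factors after the first has coefficients 1,1,0,1,0,1,1 for degrees 0…6.
[q^6] = 1·1 + 1·1 + 1·0 = 2.

2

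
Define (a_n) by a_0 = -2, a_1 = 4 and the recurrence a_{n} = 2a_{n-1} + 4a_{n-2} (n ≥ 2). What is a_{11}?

The ordinary generating function has denominator 1 - 2t - 4t^2.
Iterating the recurrence: a_0,…,a_{11} = -2, 4, 0, 16, 32, 128, 384, 1280, 4096, 13312, 43008, 139264.

139264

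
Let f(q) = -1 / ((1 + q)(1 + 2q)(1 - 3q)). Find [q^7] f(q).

Partial fractions give a closed form: a_n = (1/4)·(-1)^n + (-4/5)·(-2)^n + (-9/20)·3^n.
At n = 7: a_7 = -882.

-882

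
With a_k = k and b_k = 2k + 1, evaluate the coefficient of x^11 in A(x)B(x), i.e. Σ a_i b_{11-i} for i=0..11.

506

Write out a_i and b_{11-i} for i = 0,…,11 and sum the products.
Σ = 0·23 + 1·21 + 2·19 + 3·17 + 4·15 + 5·13 + 6·11 + 7·9 + 8·7 + 9·5 + 10·3 + 11·1 = 506.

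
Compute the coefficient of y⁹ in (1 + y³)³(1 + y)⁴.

(1 + y³)³ has coefficients 1,0,0,3,0,0,3,0,0,1 for degrees 0…9.
(1 + y)⁴ has coefficients 1,4,6,4,1,0,0,0,0,0 for degrees 0…9.
[y⁹] = 1·0 + 3·0 + 3·4 + 1·1 = 13.

13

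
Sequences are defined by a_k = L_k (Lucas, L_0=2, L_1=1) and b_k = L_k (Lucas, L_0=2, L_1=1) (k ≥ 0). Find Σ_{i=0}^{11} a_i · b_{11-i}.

2676

This is [x^11] in the product of the two ordinary generating functions.
Σ = 2·199 + 1·123 + 3·76 + 4·47 + 7·29 + 11·18 + 18·11 + 29·7 + 47·4 + 76·3 + 123·1 + 199·2 = 2676.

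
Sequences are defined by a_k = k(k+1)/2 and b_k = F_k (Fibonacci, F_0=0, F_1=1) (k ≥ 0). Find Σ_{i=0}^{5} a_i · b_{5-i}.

25

The convolution is the t^5 coefficient of A(t)B(t).
Σ = 0·5 + 1·3 + 3·2 + 6·1 + 10·1 + 15·0 = 25.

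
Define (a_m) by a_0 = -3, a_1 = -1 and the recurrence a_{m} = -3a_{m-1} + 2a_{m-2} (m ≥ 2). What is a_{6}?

The ordinary generating function has denominator 1 + 3y - 2y^2.
Iterating the recurrence: a_0,…,a_{6} = -3, -1, -3, 7, -27, 95, -339.

-339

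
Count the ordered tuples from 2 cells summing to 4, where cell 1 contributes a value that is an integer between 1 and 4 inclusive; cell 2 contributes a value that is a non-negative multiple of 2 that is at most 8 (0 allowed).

The generating function for the choices is (x + x^2 + x^3 + x^4)·(1 + x^2 + x^4 + x^6 + x^8); the count is [x^4].
(x + x^2 + x^3 + x^4) has coefficients 0,1,1,1,1 for degrees 0…4.
(1 + x^2 + x^4 + x^6 + x^8) has coefficients 1,0,1,0,1 for degrees 0…4.
[x^4] = 1·0 + 1·1 + 1·0 + 1·1 = 2.

2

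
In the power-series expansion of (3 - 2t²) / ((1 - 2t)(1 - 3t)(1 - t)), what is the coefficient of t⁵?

Partial fractions give a closed form: a_n = (-10)·2^n + (25/2)·3^n + (1/2)·1^n.
At n = 5: a_5 = 2718.

2718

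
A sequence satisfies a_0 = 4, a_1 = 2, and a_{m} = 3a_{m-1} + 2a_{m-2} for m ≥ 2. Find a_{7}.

7486

The ordinary generating function has denominator 1 - 3t - 2t^2.
Iterating the recurrence: a_0,…,a_{7} = 4, 2, 14, 46, 166, 590, 2102, 7486.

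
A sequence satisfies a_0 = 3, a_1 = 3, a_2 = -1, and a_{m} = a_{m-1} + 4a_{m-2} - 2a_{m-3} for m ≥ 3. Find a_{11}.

The ordinary generating function has denominator 1 - z - 4z^2 + 2z^3.
Iterating the recurrence: a_0,…,a_{11} = 3, 3, -1, 5, -5, 17, -13, 65, -21, 265, 51, 1153.

1153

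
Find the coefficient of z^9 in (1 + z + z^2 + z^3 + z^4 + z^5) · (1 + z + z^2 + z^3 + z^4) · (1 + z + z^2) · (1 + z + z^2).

(1 + z + z^2 + z^3 + z^4 + z^5) has coefficients 1,1,1,1,1,1 for degrees 0…5.
(1 + z + z^2 + z^3 + z^4) has coefficients 1,1,1,1,1,0,0,0,0,0 for degrees 0…9.
Multiplying by (1 + z + z^2) gives running coefficients 1,2,3,3,3,2,1,0,0,0 for degrees 0…9.
Finally multiplying by (1 + z + z^2), the product of all factors after the first has coefficients 1,3,6,8,9,8,6,3,1,0 for degrees 0…9.
[z^9] = 1·0 + 1·1 + 1·3 + 1·6 + 1·8 + 1·9 = 27.

27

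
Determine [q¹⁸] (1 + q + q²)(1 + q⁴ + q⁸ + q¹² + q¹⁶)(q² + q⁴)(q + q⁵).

(1 + q + q²) has coefficients 1,1,1 for degrees 0…2.
(1 + q⁴ + q⁸ + q¹² + q¹⁶) has coefficients 1,0,0,0,1,0,0,0,1,0,0,0,1,0,0,0,1,0,0 for degrees 0…18.
Multiplying by (q² + q⁴) gives running coefficients 0,0,1,0,1,0,1,0,1,0,1,0,1,0,1,0,1,0,1 for degrees 0…18.
Finally multiplying by (q + q⁵), the product of all factors after the first has coefficients 0,0,0,1,0,1,0,2,0,2,0,2,0,2,0,2,0,2,0 for degrees 0…18.
[q¹⁸] = 1·0 + 1·2 + 1·0 = 2.

2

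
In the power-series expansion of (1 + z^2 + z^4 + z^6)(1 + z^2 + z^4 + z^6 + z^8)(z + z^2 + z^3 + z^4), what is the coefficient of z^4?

(1 + z^2 + z^4 + z^6) has coefficients 1,0,1,0,1 for degrees 0…4.
(1 + z^2 + z^4 + z^6 + z^8) has coefficients 1,0,1,0,1 for degrees 0…4.
Finally multiplying by (z + z^2 + z^3 + z^4), the product of all factors after the first has coefficients 0,1,1,2,2 for degrees 0…4.
[z^4] = 1·2 + 1·1 + 1·0 = 3.

3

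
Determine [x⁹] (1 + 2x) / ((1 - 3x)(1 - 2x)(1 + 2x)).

The denominator gives the recurrence a_n = 3a_(n−1) + 4a_(n−2) − 12a_(n−3) for n ≥ 3; the numerator fixes a_0 = 1, a_1 = 5, a_2 = 19.
Iterating: 1, 5, 19, 65, 211, 665, 2059, 6305, 19171, 58025, so a_9 = 58025.

58025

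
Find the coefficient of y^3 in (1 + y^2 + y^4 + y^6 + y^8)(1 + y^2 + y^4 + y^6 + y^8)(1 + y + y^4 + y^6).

(1 + y^2 + y^4 + y^6 + y^8) has coefficients 1,0,1,0 for degrees 0…3.
(1 + y^2 + y^4 + y^6 + y^8) has coefficients 1,0,1,0 for degrees 0…3.
Finally multiplying by (1 + y + y^4 + y^6), the product of all factors after the first has coefficients 1,1,1,1 for degrees 0…3.
[y^3] = 1·1 + 1·1 = 2.

2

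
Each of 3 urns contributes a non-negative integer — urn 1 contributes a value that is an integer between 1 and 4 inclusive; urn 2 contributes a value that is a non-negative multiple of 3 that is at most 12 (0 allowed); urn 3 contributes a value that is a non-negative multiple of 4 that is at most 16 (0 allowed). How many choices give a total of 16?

The generating function for the choices is (x + x² + x³ + x⁴)·(1 + x³ + x⁶ + x⁹ + x¹²)·(1 + x⁴ + x⁸ + x¹² + x¹⁶); the count is [x¹⁶].
(x + x² + x³ + x⁴) has coefficients 0,1,1,1,1 for degrees 0…4.
(1 + x³ + x⁶ + x⁹ + x¹²) has coefficients 1,0,0,1,0,0,1,0,0,1,0,0,1,0,0,0,0 for degrees 0…16.
Finally multiplying by (1 + x⁴ + x⁸ + x¹² + x¹⁶), the product of all factors after the first has coefficients 1,0,0,1,1,0,1,1,1,1,1,1,2,1,1,1,2 for degrees 0…16.
[x¹⁶] = 1·1 + 1·1 + 1·1 + 1·2 = 5.

5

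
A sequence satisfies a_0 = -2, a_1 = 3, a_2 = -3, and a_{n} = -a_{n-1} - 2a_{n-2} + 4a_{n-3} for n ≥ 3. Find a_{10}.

1901

The ordinary generating function has denominator 1 + y + 2y^2 - 4y^3.
Iterating the recurrence: a_0,…,a_{10} = -2, 3, -3, -11, 29, -19, -83, 237, -147, -659, 1901.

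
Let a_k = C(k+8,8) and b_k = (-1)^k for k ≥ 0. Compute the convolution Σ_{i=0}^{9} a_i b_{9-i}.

15792

This is [x^9] in the product of the two ordinary generating functions.
Σ = 1·(-1) + 9·1 + 45·(-1) + 165·1 + 495·(-1) + 1287·1 + 3003·(-1) + 6435·1 + 12870·(-1) + 24310·1 = 15792.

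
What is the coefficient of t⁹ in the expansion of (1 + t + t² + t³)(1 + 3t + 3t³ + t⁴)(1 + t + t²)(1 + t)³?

(1 + t + t² + t³) has coefficients 1,1,1,1 for degrees 0…3.
(1 + 3t + 3t³ + t⁴) has coefficients 1,3,0,3,1,0,0,0,0,0 for degrees 0…9.
Multiplying by (1 + t + t²) gives running coefficients 1,4,4,6,4,4,1,0,0,0 for degrees 0…9.
Finally multiplying by (1 + t)³, the product of all factors after the first has coefficients 1,7,19,31,38,38,31,19,7,1 for degrees 0…9.
[t⁹] = 1·1 + 1·7 + 1·19 + 1·31 = 58.

58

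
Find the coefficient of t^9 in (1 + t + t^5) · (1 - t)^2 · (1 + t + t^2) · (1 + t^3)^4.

(1 + t + t^5) has coefficients 1,1,0,0,0,1 for degrees 0…5.
(1 - t)^2 has coefficients 1,-2,1,0,0,0,0,0,0,0 for degrees 0…9.
Multiplying by (1 + t + t^2) gives running coefficients 1,-1,0,-1,1,0,0,0,0,0 for degrees 0…9.
Finally multiplying by (1 + t^3)^4, the product of all factors after the first has coefficients 1,-1,0,3,-3,0,2,-2,0,-2 for degrees 0…9.
[t^9] = 1·(-2) + 1·0 + 1·(-3) = -5.

-5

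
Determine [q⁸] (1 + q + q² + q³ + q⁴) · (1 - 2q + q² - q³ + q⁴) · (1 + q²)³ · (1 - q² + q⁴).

5

(1 + q + q² + q³ + q⁴) has coefficients 1,1,1,1,1 for degrees 0…4.
(1 - 2q + q² - q³ + q⁴) has coefficients 1,-2,1,-1,1,0,0,0,0 for degrees 0…8.
Multiplying by (1 + q²)³ gives running coefficients 1,-2,4,-7,7,-9,7,-5,4 for degrees 0…8.
Finally multiplying by (1 - q² + q⁴), the product of all factors after the first has coefficients 1,-2,3,-5,4,-4,4,-3,4 for degrees 0…8.
[q⁸] = 1·4 + 1·(-3) + 1·4 + 1·(-4) + 1·4 = 5.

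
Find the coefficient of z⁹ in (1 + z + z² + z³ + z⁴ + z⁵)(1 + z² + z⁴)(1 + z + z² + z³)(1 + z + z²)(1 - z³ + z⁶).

(1 + z + z² + z³ + z⁴ + z⁵) has coefficients 1,1,1,1,1,1 for degrees 0…5.
(1 + z² + z⁴) has coefficients 1,0,1,0,1,0,0,0,0,0 for degrees 0…9.
Multiplying by (1 + z + z² + z³) gives running coefficients 1,1,2,2,2,2,1,1,0,0 for degrees 0…9.
Multiplying by (1 + z + z²) gives running coefficients 1,2,4,5,6,6,5,4,2,1 for degrees 0…9.
Finally multiplying by (1 - z³ + z⁶), the product of all factors after the first has coefficients 1,2,4,4,4,2,1,0,0,1 for degrees 0…9.
[z⁹] = 1·1 + 1·0 + 1·0 + 1·1 + 1·2 + 1·4 = 8.

8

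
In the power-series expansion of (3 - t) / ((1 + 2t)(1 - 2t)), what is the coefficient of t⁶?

192

Partial fractions give a closed form: a_n = (7/4)·(-2)^n + (5/4)·2^n.
At n = 6: a_6 = 192.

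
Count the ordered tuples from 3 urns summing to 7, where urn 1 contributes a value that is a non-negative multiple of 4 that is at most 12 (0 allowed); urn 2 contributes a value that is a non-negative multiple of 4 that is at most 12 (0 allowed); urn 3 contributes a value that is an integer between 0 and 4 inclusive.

2

The generating function for the choices is (1 + z^4 + z^8 + z^12)·(1 + z^4 + z^8 + z^12)·(1 + z + z^2 + z^3 + z^4); the count is [z^7].
(1 + z^4 + z^8 + z^12) has coefficients 1,0,0,0,1,0,0,0 for degrees 0…7.
(1 + z^4 + z^8 + z^12) has coefficients 1,0,0,0,1,0,0,0 for degrees 0…7.
Finally multiplying by (1 + z + z^2 + z^3 + z^4), the product of all factors after the first has coefficients 1,1,1,1,2,1,1,1 for degrees 0…7.
[z^7] = 1·1 + 1·1 = 2.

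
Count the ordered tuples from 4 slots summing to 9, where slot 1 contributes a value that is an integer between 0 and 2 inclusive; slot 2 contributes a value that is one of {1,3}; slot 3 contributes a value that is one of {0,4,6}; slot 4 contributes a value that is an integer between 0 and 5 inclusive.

12

The generating function for the choices is (1 + x + x^2)·(x + x^3)·(1 + x^4 + x^6)·(1 + x + x^2 + x^3 + x^4 + x^5); the count is [x^9].
(1 + x + x^2) has coefficients 1,1,1 for degrees 0…2.
(x + x^3) has coefficients 0,1,0,1,0,0,0,0,0,0 for degrees 0…9.
Multiplying by (1 + x^4 + x^6) gives running coefficients 0,1,0,1,0,1,0,2,0,1 for degrees 0…9.
Finally multiplying by (1 + x + x^2 + x^3 + x^4 + x^5), the product of all factors after the first has coefficients 0,1,1,2,2,3,3,4,4,4 for degrees 0…9.
[x^9] = 1·4 + 1·4 + 1·4 = 12.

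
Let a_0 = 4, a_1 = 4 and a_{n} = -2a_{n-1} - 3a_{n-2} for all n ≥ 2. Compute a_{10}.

The ordinary generating function has denominator 1 + 2y + 3y^2.
Iterating the recurrence: a_0,…,a_{10} = 4, 4, -20, 28, 4, -92, 172, -68, -380, 964, -788.

-788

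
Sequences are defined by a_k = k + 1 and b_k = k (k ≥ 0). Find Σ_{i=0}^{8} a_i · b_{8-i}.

120

This is [x^8] in the product of the two ordinary generating functions.
Σ = 1·8 + 2·7 + 3·6 + 4·5 + 5·4 + 6·3 + 7·2 + 8·1 + 9·0 = 120.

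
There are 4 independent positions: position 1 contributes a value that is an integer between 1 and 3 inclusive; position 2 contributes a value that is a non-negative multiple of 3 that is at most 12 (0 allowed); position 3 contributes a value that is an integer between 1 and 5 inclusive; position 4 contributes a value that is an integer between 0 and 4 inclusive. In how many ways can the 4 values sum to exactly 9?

24

The generating function for the choices is (t + t^2 + t^3)·(1 + t^3 + t^6 + t^9 + t^12)·(t + t^2 + t^3 + t^4 + t^5)·(1 + t + t^2 + t^3 + t^4); the count is [t^9].
(t + t^2 + t^3) has coefficients 0,1,1,1 for degrees 0…3.
(1 + t^3 + t^6 + t^9 + t^12) has coefficients 1,0,0,1,0,0,1,0,0,1 for degrees 0…9.
Multiplying by (t + t^2 + t^3 + t^4 + t^5) gives running coefficients 0,1,1,1,2,2,1,2,2,1 for degrees 0…9.
Finally multiplying by (1 + t + t^2 + t^3 + t^4), the product of all factors after the first has coefficients 0,1,2,3,5,7,7,8,9,8 for degrees 0…9.
[t^9] = 1·9 + 1·8 + 1·7 = 24.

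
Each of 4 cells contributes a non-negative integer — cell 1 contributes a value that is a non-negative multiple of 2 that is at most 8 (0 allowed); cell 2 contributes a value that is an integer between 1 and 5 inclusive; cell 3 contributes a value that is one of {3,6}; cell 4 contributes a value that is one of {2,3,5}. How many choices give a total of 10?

8

The generating function for the choices is (1 + t² + t⁴ + t⁶ + t⁸)·(t + t² + t³ + t⁴ + t⁵)·(t³ + t⁶)·(t² + t³ + t⁵); the count is [t¹⁰].
(1 + t² + t⁴ + t⁶ + t⁸) has coefficients 1,0,1,0,1,0,1,0,1 for degrees 0…8.
(t + t² + t³ + t⁴ + t⁵) has coefficients 0,1,1,1,1,1,0,0,0,0,0 for degrees 0…10.
Multiplying by (t³ + t⁶) gives running coefficients 0,0,0,0,1,1,1,2,2,1,1 for degrees 0…10.
Finally multiplying by (t² + t³ + t⁵), the product of all factors after the first has coefficients 0,0,0,0,0,0,1,2,2,4,5 for degrees 0…10.
[t¹⁰] = 1·5 + 1·2 + 1·1 + 1·0 + 1·0 = 8.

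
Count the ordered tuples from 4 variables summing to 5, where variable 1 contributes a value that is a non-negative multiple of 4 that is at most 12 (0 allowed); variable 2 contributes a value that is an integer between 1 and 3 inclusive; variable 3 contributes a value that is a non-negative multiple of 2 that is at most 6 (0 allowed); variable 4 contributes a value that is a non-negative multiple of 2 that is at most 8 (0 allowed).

6

The generating function for the choices is (1 + x^4 + x^8 + x^12)·(x + x^2 + x^3)·(1 + x^2 + x^4 + x^6)·(1 + x^2 + x^4 + x^6 + x^8); the count is [x^5].
(1 + x^4 + x^8 + x^12) has coefficients 1,0,0,0,1,0 for degrees 0…5.
(x + x^2 + x^3) has coefficients 0,1,1,1,0,0 for degrees 0…5.
Multiplying by (1 + x^2 + x^4 + x^6) gives running coefficients 0,1,1,2,1,2 for degrees 0…5.
Finally multiplying by (1 + x^2 + x^4 + x^6 + x^8), the product of all factors after the first has coefficients 0,1,1,3,2,5 for degrees 0…5.
[x^5] = 1·5 + 1·1 = 6.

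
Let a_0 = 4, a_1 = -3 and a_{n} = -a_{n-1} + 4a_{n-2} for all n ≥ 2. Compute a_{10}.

The ordinary generating function has denominator 1 + y - 4y^2.
Iterating the recurrence: a_0,…,a_{10} = 4, -3, 19, -31, 107, -231, 659, -1583, 4219, -10551, 27427.

27427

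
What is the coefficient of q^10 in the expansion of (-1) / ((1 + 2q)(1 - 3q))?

-35839

Partial fractions give a closed form: a_n = (-2/5)·(-2)^n + (-3/5)·3^n.
At n = 10: a_10 = -35839.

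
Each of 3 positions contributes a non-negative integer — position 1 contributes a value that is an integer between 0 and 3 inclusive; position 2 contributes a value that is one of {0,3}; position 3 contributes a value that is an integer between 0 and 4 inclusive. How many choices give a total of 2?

3

The generating function for the choices is (1 + q + q^2 + q^3)·(1 + q^3)·(1 + q + q^2 + q^3 + q^4); the count is [q^2].
(1 + q + q^2 + q^3) has coefficients 1,1,1 for degrees 0…2.
(1 + q^3) has coefficients 1,0,0 for degrees 0…2.
Finally multiplying by (1 + q + q^2 + q^3 + q^4), the product of all factors after the first has coefficients 1,1,1 for degrees 0…2.
[q^2] = 1·1 + 1·1 + 1·1 = 3.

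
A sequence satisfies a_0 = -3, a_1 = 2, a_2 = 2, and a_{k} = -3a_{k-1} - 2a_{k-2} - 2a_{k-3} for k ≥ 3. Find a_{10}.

1008

The ordinary generating function has denominator 1 + 3t + 2t^2 + 2t^3.
Iterating the recurrence: a_0,…,a_{10} = -3, 2, 2, -4, 4, -8, 24, -64, 160, -400, 1008.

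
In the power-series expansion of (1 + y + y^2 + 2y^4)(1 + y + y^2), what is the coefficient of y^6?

(1 + y + y^2 + 2y^4) has coefficients 1,1,1,0,2 for degrees 0…4.
(1 + y + y^2) has coefficients 1,1,1,0,0,0,0 for degrees 0…6.
[y^6] = 1·0 + 1·0 + 1·0 + 2·1 = 2.

2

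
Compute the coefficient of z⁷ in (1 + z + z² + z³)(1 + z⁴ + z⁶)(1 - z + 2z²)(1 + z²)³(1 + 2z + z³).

57

(1 + z + z² + z³) has coefficients 1,1,1,1 for degrees 0…3.
(1 + z⁴ + z⁶) has coefficients 1,0,0,0,1,0,1,0 for degrees 0…7.
Multiplying by (1 - z + 2z²) gives running coefficients 1,-1,2,0,1,-1,3,-1 for degrees 0…7.
Multiplying by (1 + z²)³ gives running coefficients 1,-1,5,-3,10,-4,13,-5 for degrees 0…7.
Finally multiplying by (1 + 2z + z³), the product of all factors after the first has coefficients 1,1,3,8,3,21,2,31 for degrees 0…7.
[z⁷] = 1·31 + 1·2 + 1·21 + 1·3 = 57.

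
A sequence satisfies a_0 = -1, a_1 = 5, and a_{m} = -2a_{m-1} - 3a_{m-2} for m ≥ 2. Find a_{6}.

17

The ordinary generating function has denominator 1 + 2x + 3x^2.
Iterating the recurrence: a_0,…,a_{6} = -1, 5, -7, -1, 23, -43, 17.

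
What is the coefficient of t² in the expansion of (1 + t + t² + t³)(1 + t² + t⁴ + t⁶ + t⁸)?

(1 + t + t² + t³) has coefficients 1,1,1 for degrees 0…2.
(1 + t² + t⁴ + t⁶ + t⁸) has coefficients 1,0,1 for degrees 0…2.
[t²] = 1·1 + 1·0 + 1·1 = 2.

2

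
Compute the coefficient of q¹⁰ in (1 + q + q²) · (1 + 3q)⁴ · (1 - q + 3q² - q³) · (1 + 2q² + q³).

351

(1 + q + q²) has coefficients 1,1,1 for degrees 0…2.
(1 + 3q)⁴ has coefficients 1,12,54,108,81,0,0,0,0,0,0 for degrees 0…10.
Multiplying by (1 - q + 3q² - q³) gives running coefficients 1,11,45,89,123,189,135,-81,0,0,0 for degrees 0…10.
Finally multiplying by (1 + 2q² + q³), the product of all factors after the first has coefficients 1,11,47,112,224,412,470,420,459,-27,-81 for degrees 0…10.
[q¹⁰] = 1·(-81) + 1·(-27) + 1·459 = 351.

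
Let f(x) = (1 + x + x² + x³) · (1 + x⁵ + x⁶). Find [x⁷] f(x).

(1 + x + x² + x³) has coefficients 1,1,1,1 for degrees 0…3.
(1 + x⁵ + x⁶) has coefficients 1,0,0,0,0,1,1,0 for degrees 0…7.
[x⁷] = 1·0 + 1·1 + 1·1 + 1·0 = 2.

2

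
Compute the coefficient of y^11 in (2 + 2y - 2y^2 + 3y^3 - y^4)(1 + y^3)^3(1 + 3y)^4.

(2 + 2y - 2y^2 + 3y^3 - y^4) has coefficients 2,2,-2,3,-1 for degrees 0…4.
(1 + y^3)^3 has coefficients 1,0,0,3,0,0,3,0,0,1,0,0 for degrees 0…11.
Finally multiplying by (1 + 3y)^4, the product of all factors after the first has coefficients 1,12,54,111,117,162,327,279,162,325,255,54 for degrees 0…11.
[y^11] = 2·54 + 2·255 − 2·325 + 3·162 − 1·279 = 175.

175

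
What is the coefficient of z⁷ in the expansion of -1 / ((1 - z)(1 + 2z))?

Partial fractions give a closed form: a_n = (-1/3)·1^n + (-2/3)·(-2)^n.
At n = 7: a_7 = 85.

85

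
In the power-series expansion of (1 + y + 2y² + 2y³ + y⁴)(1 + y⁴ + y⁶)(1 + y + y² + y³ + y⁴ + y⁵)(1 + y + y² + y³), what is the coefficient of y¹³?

(1 + y + 2y² + 2y³ + y⁴) has coefficients 1,1,2,2,1 for degrees 0…4.
(1 + y⁴ + y⁶) has coefficients 1,0,0,0,1,0,1,0,0,0,0,0,0,0 for degrees 0…13.
Multiplying by (1 + y + y² + y³ + y⁴ + y⁵) gives running coefficients 1,1,1,1,2,2,2,2,2,2,1,1,0,0 for degrees 0…13.
Finally multiplying by (1 + y + y² + y³), the product of all factors after the first has coefficients 1,2,3,4,5,6,7,8,8,8,7,6,4,2 for degrees 0…13.
[y¹³] = 1·2 + 1·4 + 2·6 + 2·7 + 1·8 = 40.

40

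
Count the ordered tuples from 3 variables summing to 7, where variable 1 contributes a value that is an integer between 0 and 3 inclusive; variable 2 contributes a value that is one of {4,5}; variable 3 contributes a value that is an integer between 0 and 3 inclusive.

7

The generating function for the choices is (1 + y + y^2 + y^3)·(y^4 + y^5)·(1 + y + y^2 + y^3); the count is [y^7].
(1 + y + y^2 + y^3) has coefficients 1,1,1,1 for degrees 0…3.
(y^4 + y^5) has coefficients 0,0,0,0,1,1,0,0 for degrees 0…7.
Finally multiplying by (1 + y + y^2 + y^3), the product of all factors after the first has coefficients 0,0,0,0,1,2,2,2 for degrees 0…7.
[y^7] = 1·2 + 1·2 + 1·2 + 1·1 = 7.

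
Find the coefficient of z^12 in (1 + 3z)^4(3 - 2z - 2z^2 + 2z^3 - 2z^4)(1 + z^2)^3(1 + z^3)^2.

-2060

(1 + 3z)^4 has coefficients 1,12,54,108,81 for degrees 0…4.
(3 - 2z - 2z^2 + 2z^3 - 2z^4) has coefficients 3,-2,-2,2,-2,0,0,0,0,0,0,0,0 for degrees 0…12.
Multiplying by (1 + z^2)^3 gives running coefficients 3,-2,7,-4,1,0,-9,4,-8,2,-2,0,0 for degrees 0…12.
Finally multiplying by (1 + z^3)^2, the product of all factors after the first has coefficients 3,-2,7,2,-3,14,-14,4,-1,-20,7,-16,-5 for degrees 0…12.
[z^12] = 1·(-5) + 12·(-16) + 54·7 + 108·(-20) + 81·(-1) = -2060.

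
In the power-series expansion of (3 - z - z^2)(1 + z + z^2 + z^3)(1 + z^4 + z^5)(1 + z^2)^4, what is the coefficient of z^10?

(3 - z - z^2) has coefficients 3,-1,-1 for degrees 0…2.
(1 + z + z^2 + z^3) has coefficients 1,1,1,1,0,0,0,0,0,0,0 for degrees 0…10.
Multiplying by (1 + z^4 + z^5) gives running coefficients 1,1,1,1,1,2,2,2,1,0,0 for degrees 0…10.
Finally multiplying by (1 + z^2)^4, the product of all factors after the first has coefficients 1,1,5,5,11,12,16,20,20,25,21 for degrees 0…10.
[z^10] = 3·21 − 1·25 − 1·20 = 18.

18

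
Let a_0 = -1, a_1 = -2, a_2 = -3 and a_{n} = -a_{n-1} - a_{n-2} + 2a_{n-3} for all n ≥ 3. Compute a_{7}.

-18

The ordinary generating function has denominator 1 + y + y^2 - 2y^3.
Iterating the recurrence: a_0,…,a_{7} = -1, -2, -3, 3, -4, -5, 15, -18.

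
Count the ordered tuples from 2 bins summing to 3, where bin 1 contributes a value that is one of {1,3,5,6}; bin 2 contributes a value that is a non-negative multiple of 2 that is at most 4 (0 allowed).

2

The generating function for the choices is (z + z^3 + z^5 + z^6)·(1 + z^2 + z^4); the count is [z^3].
(z + z^3 + z^5 + z^6) has coefficients 0,1,0,1 for degrees 0…3.
(1 + z^2 + z^4) has coefficients 1,0,1,0 for degrees 0…3.
[z^3] = 1·1 + 1·1 = 2.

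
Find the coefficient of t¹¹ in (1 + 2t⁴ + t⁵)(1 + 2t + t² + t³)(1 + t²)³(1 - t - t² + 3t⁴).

41

(1 + 2t⁴ + t⁵) has coefficients 1,0,0,0,2,1 for degrees 0…5.
(1 + 2t + t² + t³) has coefficients 1,2,1,1,0,0,0,0,0,0,0,0 for degrees 0…11.
Multiplying by (1 + t²)³ gives running coefficients 1,2,4,7,6,9,4,5,1,1,0,0 for degrees 0…11.
Finally multiplying by (1 - t - t² + 3t⁴), the product of all factors after the first has coefficients 1,1,1,1,-2,2,1,13,10,22,10,14 for degrees 0…11.
[t¹¹] = 1·14 + 2·13 + 1·1 = 41.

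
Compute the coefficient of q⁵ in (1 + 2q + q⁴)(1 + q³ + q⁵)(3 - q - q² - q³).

(1 + 2q + q⁴) has coefficients 1,2,0,0,1 for degrees 0…4.
(1 + q³ + q⁵) has coefficients 1,0,0,1,0,1 for degrees 0…5.
Finally multiplying by (3 - q - q² - q³), the product of all factors after the first has coefficients 3,-1,-1,2,-1,2 for degrees 0…5.
[q⁵] = 1·2 + 2·(-1) + 1·(-1) = -1.

-1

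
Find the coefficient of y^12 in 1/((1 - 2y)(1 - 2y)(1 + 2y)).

28672

The denominator gives the recurrence a_n = 2a_(n−1) + 4a_(n−2) − 8a_(n−3) for n ≥ 3; the numerator fixes a_0 = 1, a_1 = 2, a_2 = 8.
Iterating: 1, 2, 8, 16, 48, 96, 256, 512, 1280, 2560, 6144, 12288, 28672, so a_12 = 28672.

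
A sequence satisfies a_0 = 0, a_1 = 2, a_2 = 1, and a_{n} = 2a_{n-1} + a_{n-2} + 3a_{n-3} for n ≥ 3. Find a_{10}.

The ordinary generating function has denominator 1 - 2q - q^2 - 3q^3.
Iterating the recurrence: a_0,…,a_{10} = 0, 2, 1, 4, 15, 37, 101, 284, 780, 2147, 5926.

5926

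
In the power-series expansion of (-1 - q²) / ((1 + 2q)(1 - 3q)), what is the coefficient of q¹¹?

The denominator gives the recurrence a_n = a_(n−1) + 6a_(n−2) for n ≥ 3; the numerator fixes a_0 = -1, a_1 = -1, a_2 = -8.
Iterating: -1, -1, -8, -14, -62, -146, -518, -1394, -4502, -12866, -39878, -117074, so a_11 = -117074.

-117074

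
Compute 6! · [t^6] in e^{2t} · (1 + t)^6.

58576

The EGF product rule gives c_6 = Σ_{k_1+k_2=6} C(6; k_1,k_2) · ∏ g_i(k_i), where e^{2t} gives (2)^k; (1+t)^6 gives the falling factorial (6)_k.
g_1(k) for k = 0…6: 1, 2, 4, 8, 16, 32, 64.
g_2(k) for k = 0…6: 1, 6, 30, 120, 360, 720, 720.
c_6 = Σ_k C(6,k)·g_1(k)·g_2(6−k) = 1·1·720 + 6·2·720 + 15·4·360 + 20·8·120 + 15·16·30 + 6·32·6 + 1·64·1 = 720 + 8640 + 21600 + 19200 + 7200 + 1152 + 64 = 58576.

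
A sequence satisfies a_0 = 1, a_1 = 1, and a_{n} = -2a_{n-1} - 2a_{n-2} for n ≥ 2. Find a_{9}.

The ordinary generating function has denominator 1 + 2t + 2t^2.
Iterating the recurrence: a_0,…,a_{9} = 1, 1, -4, 6, -4, -4, 16, -24, 16, 16.

16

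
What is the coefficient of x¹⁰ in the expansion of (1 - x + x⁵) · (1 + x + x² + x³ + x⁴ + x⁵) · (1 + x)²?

4

(1 - x + x⁵) has coefficients 1,-1,0,0,0,1 for degrees 0…5.
(1 + x + x² + x³ + x⁴ + x⁵) has coefficients 1,1,1,1,1,1,0,0,0,0,0 for degrees 0…10.
Finally multiplying by (1 + x)², the product of all factors after the first has coefficients 1,3,4,4,4,4,3,1,0,0,0 for degrees 0…10.
[x¹⁰] = 1·0 − 1·0 + 1·4 = 4.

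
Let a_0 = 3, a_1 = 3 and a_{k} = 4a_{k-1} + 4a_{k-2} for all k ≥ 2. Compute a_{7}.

The ordinary generating function has denominator 1 - 4q - 4q^2.
Iterating the recurrence: a_0,…,a_{7} = 3, 3, 24, 108, 528, 2544, 12288, 59328.

59328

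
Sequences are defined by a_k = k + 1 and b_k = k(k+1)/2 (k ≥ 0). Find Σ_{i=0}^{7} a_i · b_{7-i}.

210

Write out a_i and b_{7-i} for i = 0,…,7 and sum the products.
Σ = 1·28 + 2·21 + 3·15 + 4·10 + 5·6 + 6·3 + 7·1 + 8·0 = 210.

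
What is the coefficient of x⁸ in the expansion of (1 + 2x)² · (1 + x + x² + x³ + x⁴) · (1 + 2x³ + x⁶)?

(1 + 2x)² has coefficients 1,4,4 for degrees 0…2.
(1 + x + x² + x³ + x⁴) has coefficients 1,1,1,1,1,0,0,0,0 for degrees 0…8.
Finally multiplying by (1 + 2x³ + x⁶), the product of all factors after the first has coefficients 1,1,1,3,3,2,3,3,1 for degrees 0…8.
[x⁸] = 1·1 + 4·3 + 4·3 = 25.

25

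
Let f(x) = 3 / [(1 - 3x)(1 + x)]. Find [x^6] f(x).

1641

The denominator gives the recurrence a_n = 2a_(n−1) + 3a_(n−2) for n ≥ 2; the numerator fixes a_0 = 3, a_1 = 6.
Iterating: 3, 6, 21, 60, 183, 546, 1641, so a_6 = 1641.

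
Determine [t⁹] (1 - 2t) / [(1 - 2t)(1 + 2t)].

Partial fractions give a closed form: a_n = (1)·(-2)^n.
At n = 9: a_9 = -512.

-512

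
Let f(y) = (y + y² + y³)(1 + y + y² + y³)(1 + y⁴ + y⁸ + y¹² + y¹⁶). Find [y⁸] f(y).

3

(y + y² + y³) has coefficients 0,1,1,1 for degrees 0…3.
(1 + y + y² + y³) has coefficients 1,1,1,1,0,0,0,0,0 for degrees 0…8.
Finally multiplying by (1 + y⁴ + y⁸ + y¹² + y¹⁶), the product of all factors after the first has coefficients 1,1,1,1,1,1,1,1,1 for degrees 0…8.
[y⁸] = 1·1 + 1·1 + 1·1 = 3.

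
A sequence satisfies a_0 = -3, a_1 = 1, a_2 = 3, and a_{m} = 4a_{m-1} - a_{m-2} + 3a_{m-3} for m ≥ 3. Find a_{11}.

The ordinary generating function has denominator 1 - 4x + x^2 - 3x^3.
Iterating the recurrence: a_0,…,a_{11} = -3, 1, 3, 2, 8, 39, 154, 601, 2367, 9329, 36752, 144780.

144780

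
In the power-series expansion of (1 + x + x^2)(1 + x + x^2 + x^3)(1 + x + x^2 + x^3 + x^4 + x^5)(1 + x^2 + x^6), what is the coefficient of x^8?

(1 + x + x^2) has coefficients 1,1,1 for degrees 0…2.
(1 + x + x^2 + x^3) has coefficients 1,1,1,1,0,0,0,0,0 for degrees 0…8.
Multiplying by (1 + x + x^2 + x^3 + x^4 + x^5) gives running coefficients 1,2,3,4,4,4,3,2,1 for degrees 0…8.
Finally multiplying by (1 + x^2 + x^6), the product of all factors after the first has coefficients 1,2,4,6,7,8,8,8,7 for degrees 0…8.
[x^8] = 1·7 + 1·8 + 1·8 = 23.

23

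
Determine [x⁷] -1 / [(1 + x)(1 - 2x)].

-85

Partial fractions give a closed form: a_n = (-1/3)·(-1)^n + (-2/3)·2^n.
At n = 7: a_7 = -85.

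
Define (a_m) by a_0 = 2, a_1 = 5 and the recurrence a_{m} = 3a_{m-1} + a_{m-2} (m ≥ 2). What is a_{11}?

The ordinary generating function has denominator 1 - 3q - q^2.
Iterating the recurrence: a_0,…,a_{11} = 2, 5, 17, 56, 185, 611, 2018, 6665, 22013, 72704, 240125, 793079.

793079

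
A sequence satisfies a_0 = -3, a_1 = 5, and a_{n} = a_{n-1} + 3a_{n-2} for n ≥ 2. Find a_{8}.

The ordinary generating function has denominator 1 - y - 3y^2.
Iterating the recurrence: a_0,…,a_{8} = -3, 5, -4, 11, -1, 32, 29, 125, 212.

212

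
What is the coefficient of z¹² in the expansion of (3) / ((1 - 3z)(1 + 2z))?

961509

The denominator gives the recurrence a_n = a_(n−1) + 6a_(n−2) for n ≥ 2; the numerator fixes a_0 = 3, a_1 = 3.
Iterating: 3, 3, 21, 39, 165, 399, 1389, 3783, 12117, 34815, 107517, 316407, 961509, so a_12 = 961509.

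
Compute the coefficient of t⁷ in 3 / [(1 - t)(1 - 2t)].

Partial fractions give a closed form: a_n = (-3)·1^n + (6)·2^n.
At n = 7: a_7 = 765.

765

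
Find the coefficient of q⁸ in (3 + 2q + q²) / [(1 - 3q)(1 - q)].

37176

The denominator gives the recurrence a_n = 4a_(n−1) − 3a_(n−2) for n ≥ 3; the numerator fixes a_0 = 3, a_1 = 14, a_2 = 48.
Iterating: 3, 14, 48, 150, 456, 1374, 4128, 12390, 37176, so a_8 = 37176.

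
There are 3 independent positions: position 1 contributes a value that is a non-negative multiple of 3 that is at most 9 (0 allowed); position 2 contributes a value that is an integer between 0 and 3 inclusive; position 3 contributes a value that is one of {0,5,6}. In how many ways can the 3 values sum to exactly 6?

4

The generating function for the choices is (1 + q³ + q⁶ + q⁹)·(1 + q + q² + q³)·(1 + q⁵ + q⁶); the count is [q⁶].
(1 + q³ + q⁶ + q⁹) has coefficients 1,0,0,1,0,0,1 for degrees 0…6.
(1 + q + q² + q³) has coefficients 1,1,1,1,0,0,0 for degrees 0…6.
Finally multiplying by (1 + q⁵ + q⁶), the product of all factors after the first has coefficients 1,1,1,1,0,1,2 for degrees 0…6.
[q⁶] = 1·2 + 1·1 + 1·1 = 4.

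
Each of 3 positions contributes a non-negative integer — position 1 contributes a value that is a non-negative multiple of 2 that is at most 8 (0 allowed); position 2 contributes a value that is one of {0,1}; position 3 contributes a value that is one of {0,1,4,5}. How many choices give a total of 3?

2

The generating function for the choices is (1 + z² + z⁴ + z⁶ + z⁸)·(1 + z)·(1 + z + z⁴ + z⁵); the count is [z³].
(1 + z² + z⁴ + z⁶ + z⁸) has coefficients 1,0,1,0 for degrees 0…3.
(1 + z) has coefficients 1,1,0,0 for degrees 0…3.
Finally multiplying by (1 + z + z⁴ + z⁵), the product of all factors after the first has coefficients 1,2,1,0 for degrees 0…3.
[z³] = 1·0 + 1·2 = 2.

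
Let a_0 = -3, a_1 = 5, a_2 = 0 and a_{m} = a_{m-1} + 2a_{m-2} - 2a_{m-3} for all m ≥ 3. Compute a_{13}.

698

The ordinary generating function has denominator 1 - q - 2q^2 + 2q^3.
Iterating the recurrence: a_0,…,a_{13} = -3, 5, 0, 16, 6, 38, 18, 82, 42, 170, 90, 346, 186, 698.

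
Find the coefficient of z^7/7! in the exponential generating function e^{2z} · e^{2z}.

The EGF product rule gives c_7 = Σ_{k_1+k_2=7} C(7; k_1,k_2) · ∏ g_i(k_i), where e^{2z} gives (2)^k; e^{2z} gives (2)^k.
g_1(k) for k = 0…7: 1, 2, 4, 8, 16, 32, 64, 128.
g_2(k) for k = 0…7: 1, 2, 4, 8, 16, 32, 64, 128.
c_7 = Σ_k C(7,k)·g_1(k)·g_2(7−k) = 1·1·128 + 7·2·64 + 21·4·32 + 35·8·16 + 35·16·8 + 21·32·4 + 7·64·2 + 1·128·1 = 128 + 896 + 2688 + 4480 + 4480 + 2688 + 896 + 128 = 16384.

16384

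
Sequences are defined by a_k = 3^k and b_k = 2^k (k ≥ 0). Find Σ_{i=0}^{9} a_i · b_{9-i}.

58025

The convolution is the t^9 coefficient of A(t)B(t).
Σ = 1·512 + 3·256 + 9·128 + 27·64 + 81·32 + 243·16 + 729·8 + 2187·4 + 6561·2 + 19683·1 = 58025.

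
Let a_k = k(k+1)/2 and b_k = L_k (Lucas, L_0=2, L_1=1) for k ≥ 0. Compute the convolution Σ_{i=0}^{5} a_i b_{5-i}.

Write out a_i and b_{5-i} for i = 0,…,5 and sum the products.
Σ = 0·11 + 1·7 + 3·4 + 6·3 + 10·1 + 15·2 = 77.

77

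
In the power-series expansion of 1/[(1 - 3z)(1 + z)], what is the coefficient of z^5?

182

Partial fractions give a closed form: a_n = (3/4)·3^n + (1/4)·(-1)^n.
At n = 5: a_5 = 182.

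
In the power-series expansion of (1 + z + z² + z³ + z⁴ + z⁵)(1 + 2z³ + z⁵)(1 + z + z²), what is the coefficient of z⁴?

(1 + z + z² + z³ + z⁴ + z⁵) has coefficients 1,1,1,1,1 for degrees 0…4.
(1 + 2z³ + z⁵) has coefficients 1,0,0,2,0 for degrees 0…4.
Finally multiplying by (1 + z + z²), the product of all factors after the first has coefficients 1,1,1,2,2 for degrees 0…4.
[z⁴] = 1·2 + 1·2 + 1·1 + 1·1 + 1·1 = 7.

7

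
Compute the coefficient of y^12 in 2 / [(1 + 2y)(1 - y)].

5462

Partial fractions give a closed form: a_n = (4/3)·(-2)^n + (2/3)·1^n.
At n = 12: a_12 = 5462.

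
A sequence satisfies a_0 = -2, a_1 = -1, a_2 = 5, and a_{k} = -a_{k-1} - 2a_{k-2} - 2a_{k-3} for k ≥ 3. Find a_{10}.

75

The ordinary generating function has denominator 1 + q + 2q^2 + 2q^3.
Iterating the recurrence: a_0,…,a_{10} = -2, -1, 5, 1, -9, -3, 19, 5, -37, -11, 75.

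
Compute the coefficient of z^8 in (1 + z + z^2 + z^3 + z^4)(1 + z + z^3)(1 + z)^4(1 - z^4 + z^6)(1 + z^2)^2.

(1 + z + z^2 + z^3 + z^4) has coefficients 1,1,1,1,1 for degrees 0…4.
(1 + z + z^3) has coefficients 1,1,0,1,0,0,0,0,0 for degrees 0…8.
Multiplying by (1 + z)^4 gives running coefficients 1,5,10,11,9,7,4,1,0 for degrees 0…8.
Multiplying by (1 - z^4 + z^6) gives running coefficients 1,5,10,11,8,2,-5,-5,1 for degrees 0…8.
Finally multiplying by (1 + z^2)^2, the product of all factors after the first has coefficients 1,5,12,21,29,29,21,10,-1 for degrees 0…8.
[z^8] = 1·(-1) + 1·10 + 1·21 + 1·29 + 1·29 = 88.

88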